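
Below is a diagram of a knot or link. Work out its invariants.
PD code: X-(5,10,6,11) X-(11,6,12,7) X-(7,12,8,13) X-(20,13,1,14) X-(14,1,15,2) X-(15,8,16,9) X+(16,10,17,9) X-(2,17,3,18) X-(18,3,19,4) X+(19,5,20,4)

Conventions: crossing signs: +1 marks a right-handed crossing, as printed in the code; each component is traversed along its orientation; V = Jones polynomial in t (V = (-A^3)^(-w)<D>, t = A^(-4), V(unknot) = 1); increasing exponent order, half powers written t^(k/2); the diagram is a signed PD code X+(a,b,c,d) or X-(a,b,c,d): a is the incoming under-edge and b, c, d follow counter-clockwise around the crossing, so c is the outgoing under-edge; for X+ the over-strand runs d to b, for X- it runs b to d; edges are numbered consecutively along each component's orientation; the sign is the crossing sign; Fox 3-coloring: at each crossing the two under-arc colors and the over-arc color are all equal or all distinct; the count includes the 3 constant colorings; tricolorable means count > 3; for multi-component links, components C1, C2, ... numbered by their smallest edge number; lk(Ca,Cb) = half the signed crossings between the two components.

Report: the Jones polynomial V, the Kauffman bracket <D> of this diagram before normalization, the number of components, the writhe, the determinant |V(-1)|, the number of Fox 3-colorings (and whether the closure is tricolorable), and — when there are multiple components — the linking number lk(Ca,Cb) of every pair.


Jones polynomial: V(t) = t^-8 - 2t^-7 + t^-6 - 2t^-5 + 2t^-4 + t^-2
<D> = A^-10 + 2A^-2 - 2A^2 + A^6 - 2A^10 + A^14; writhe -6
components 1, writhe -6 (10 crossings)
3-colorings: 27 of 3^10, det 9 — tricolorable
note: V spans 6 powers of t: at least 6 crossings in any diagram


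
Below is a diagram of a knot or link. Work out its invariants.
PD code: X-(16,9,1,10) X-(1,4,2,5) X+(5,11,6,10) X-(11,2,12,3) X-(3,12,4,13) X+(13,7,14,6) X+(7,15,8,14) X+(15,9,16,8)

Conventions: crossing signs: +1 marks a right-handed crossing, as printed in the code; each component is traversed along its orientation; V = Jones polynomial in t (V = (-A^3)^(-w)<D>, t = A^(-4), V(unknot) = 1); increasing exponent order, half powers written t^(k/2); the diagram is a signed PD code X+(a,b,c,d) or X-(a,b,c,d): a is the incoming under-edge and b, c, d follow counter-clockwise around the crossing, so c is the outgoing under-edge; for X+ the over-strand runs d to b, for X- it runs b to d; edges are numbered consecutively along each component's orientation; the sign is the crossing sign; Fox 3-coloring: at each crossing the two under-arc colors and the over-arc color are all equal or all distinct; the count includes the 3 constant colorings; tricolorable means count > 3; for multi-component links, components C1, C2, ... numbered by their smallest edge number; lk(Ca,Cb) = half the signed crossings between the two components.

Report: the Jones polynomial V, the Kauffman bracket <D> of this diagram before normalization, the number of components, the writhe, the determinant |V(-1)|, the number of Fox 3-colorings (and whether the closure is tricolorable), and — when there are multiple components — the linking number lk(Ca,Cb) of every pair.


V = -t^-3 + 2t^-2 - 2t^-1 + 3 - 2t + 2t^2 - t^3
<D> = -A^-12 + 2A^-8 - 2A^-4 + 3 - 2A^4 + 2A^8 - A^12 (w = 0)
1 component over 8 crossings, w = 0
3 Fox colorings among 3^8, |V(-1)| = 13: not tricolorable
why: V spans 6 powers of t: at least 6 crossings in any diagram


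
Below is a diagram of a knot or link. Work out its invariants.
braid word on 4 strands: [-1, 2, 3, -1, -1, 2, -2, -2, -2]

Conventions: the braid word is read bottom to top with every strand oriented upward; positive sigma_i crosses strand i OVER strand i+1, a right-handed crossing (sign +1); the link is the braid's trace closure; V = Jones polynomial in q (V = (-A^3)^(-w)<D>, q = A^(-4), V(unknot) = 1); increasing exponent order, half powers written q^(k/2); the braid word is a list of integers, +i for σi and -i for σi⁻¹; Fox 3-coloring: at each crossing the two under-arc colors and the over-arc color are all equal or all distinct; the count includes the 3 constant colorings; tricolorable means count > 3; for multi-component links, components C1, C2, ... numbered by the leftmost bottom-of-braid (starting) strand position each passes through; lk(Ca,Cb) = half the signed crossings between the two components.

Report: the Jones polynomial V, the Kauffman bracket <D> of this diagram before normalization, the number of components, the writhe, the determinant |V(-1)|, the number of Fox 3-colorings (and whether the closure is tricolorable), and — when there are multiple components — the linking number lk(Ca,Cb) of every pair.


V(q) = -q^-6 + q^-5 - q^-4 + 2q^-3 - q^-2 + q^-1
bracket: -A^-5 + A^-1 - 2A^3 + A^7 - A^11 + A^15, w = -3
1 component, writhe -3, over 9 crossings
det 7, colorings 3 of 3^9 — not tricolorable
observation: w = -3 (over 9 crossings) is diagram-only; (-A^3)^(3) removes it from V


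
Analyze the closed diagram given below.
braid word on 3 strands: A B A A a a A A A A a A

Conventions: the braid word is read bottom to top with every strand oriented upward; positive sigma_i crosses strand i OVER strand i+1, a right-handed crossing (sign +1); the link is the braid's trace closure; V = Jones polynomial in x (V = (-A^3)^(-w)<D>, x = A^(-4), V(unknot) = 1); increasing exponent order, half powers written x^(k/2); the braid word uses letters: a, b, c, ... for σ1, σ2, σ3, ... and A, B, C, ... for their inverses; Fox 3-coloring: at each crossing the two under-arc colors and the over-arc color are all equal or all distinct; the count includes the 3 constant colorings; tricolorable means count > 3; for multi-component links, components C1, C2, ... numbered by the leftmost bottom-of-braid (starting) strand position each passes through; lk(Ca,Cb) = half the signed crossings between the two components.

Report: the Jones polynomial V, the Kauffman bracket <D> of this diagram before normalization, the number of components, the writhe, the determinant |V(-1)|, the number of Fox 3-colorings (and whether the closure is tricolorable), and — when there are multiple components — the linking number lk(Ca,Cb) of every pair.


V = -x^-7 + x^-6 - x^-5 + x^-4 + x^-2
<D> = A^-10 + A^-2 - A^2 + A^6 - A^10 (w = -6)
1 component over 12 crossings, w = -6
3 Fox colorings among 3^12, |V(-1)| = 5: not tricolorable
why: det 5 = |V(-1)|; not divisible by 3, so not tricolorable


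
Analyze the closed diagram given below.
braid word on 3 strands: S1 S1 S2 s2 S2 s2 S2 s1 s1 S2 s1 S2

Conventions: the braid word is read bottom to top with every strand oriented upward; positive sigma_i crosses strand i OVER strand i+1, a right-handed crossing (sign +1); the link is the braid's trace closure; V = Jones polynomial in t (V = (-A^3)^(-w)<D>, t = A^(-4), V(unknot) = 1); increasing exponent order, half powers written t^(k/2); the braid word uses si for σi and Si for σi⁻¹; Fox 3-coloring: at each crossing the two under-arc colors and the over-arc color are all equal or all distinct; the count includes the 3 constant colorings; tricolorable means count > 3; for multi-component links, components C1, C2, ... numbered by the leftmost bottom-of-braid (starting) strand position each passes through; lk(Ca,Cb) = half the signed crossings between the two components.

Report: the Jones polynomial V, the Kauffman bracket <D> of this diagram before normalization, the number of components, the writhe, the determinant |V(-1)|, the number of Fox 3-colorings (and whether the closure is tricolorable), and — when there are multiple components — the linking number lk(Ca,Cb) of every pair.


V(t) = -t^-5 + t^-4 - t^-3 + 2t^-2 - t^-1 + 2 - t
bracket: -A^-10 + 2A^-6 - A^-2 + 2A^2 - A^6 + A^10 - A^14, w = -2
1 component, writhe -2, over 12 crossings
det 9, colorings 9 of 3^12 — tricolorable
observation: w = -2 (over 12 crossings) is diagram-only; (-A^3)^(2) removes it from V


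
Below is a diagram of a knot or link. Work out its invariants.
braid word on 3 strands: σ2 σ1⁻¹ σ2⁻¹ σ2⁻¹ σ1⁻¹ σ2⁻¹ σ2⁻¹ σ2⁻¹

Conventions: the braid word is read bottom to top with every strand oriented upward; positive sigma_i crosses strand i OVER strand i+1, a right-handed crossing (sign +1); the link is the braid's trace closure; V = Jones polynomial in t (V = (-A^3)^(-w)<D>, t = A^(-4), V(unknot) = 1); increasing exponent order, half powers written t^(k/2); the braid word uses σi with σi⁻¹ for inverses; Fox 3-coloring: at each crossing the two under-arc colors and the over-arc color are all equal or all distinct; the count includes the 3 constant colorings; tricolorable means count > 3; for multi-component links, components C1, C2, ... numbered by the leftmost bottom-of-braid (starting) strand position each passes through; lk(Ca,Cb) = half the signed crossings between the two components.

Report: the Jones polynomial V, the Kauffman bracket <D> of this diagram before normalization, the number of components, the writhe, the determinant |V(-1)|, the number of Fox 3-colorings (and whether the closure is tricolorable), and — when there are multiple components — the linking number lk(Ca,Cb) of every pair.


V(t) = 2t^-6 + t^-4 + t^-2
bracket: A^-10 + A^-2 + 2A^6, w = -6
3 components, writhe -6, over 8 crossings
lk(C1,C2) = -1
linking number lk(C1,C3) = -1
lk(C2,C3): -1
det 4, colorings 3 of 3^8 — not tricolorable
observation: span 4 respects span(V) <= c + mu - 1 = 10 for this 3-component diagram


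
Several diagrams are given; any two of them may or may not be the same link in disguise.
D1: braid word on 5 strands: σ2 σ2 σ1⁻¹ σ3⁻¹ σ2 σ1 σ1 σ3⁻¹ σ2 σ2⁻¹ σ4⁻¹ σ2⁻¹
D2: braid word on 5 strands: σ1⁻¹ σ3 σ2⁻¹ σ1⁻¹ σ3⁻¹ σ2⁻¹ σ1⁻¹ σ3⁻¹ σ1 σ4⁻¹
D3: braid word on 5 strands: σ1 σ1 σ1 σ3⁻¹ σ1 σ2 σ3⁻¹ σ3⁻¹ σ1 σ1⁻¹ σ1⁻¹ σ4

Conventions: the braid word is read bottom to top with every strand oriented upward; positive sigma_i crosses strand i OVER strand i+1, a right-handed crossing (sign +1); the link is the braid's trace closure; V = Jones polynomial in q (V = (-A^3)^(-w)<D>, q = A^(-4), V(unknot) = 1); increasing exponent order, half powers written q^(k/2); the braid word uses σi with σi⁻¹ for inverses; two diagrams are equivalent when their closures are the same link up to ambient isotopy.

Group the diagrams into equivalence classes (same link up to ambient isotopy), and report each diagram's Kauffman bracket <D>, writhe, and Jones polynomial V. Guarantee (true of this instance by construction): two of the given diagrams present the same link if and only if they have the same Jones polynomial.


grouping into links: {D1} | {D2} | {D3}
V(D1) = q^-2 - q^-1 + 2 - 2q + q^2 - q^3 + q^4  (w 0, c 12, <D> = A^-16 - A^-12 + A^-8 - 2A^-4 + 2 - A^4 + A^8)
V(D2) = -q^-4 + q^-3 + q^-1  [10 crossings, <D> = A^-14 + A^-6 - A^-2, w = -6]
V(D3) = -q^-3 + q^-2 - q^-1 + 3 - q + q^2 - q^3  [12 crossings, <D> = -A^-6 + A^-2 - A^2 + 3A^6 - A^10 + A^14 - A^18, w = +2]
why: 3 classes among 3 diagrams; unequal V(q) rules out equality


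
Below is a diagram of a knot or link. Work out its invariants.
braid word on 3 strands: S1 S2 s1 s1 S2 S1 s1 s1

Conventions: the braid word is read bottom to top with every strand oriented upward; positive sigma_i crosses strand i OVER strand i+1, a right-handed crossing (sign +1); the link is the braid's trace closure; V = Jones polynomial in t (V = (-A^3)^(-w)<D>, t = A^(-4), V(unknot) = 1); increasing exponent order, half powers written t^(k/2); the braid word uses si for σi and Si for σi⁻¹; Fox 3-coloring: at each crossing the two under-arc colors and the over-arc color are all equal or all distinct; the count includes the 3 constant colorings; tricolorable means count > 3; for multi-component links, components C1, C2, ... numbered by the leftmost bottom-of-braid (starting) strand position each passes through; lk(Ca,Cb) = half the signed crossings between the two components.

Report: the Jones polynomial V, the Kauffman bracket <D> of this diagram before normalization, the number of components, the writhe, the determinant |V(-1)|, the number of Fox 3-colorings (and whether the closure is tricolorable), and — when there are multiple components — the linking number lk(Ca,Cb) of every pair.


Jones polynomial: V(t) = t^-2 + 2 + t^2
<D> = A^-8 + 2 + A^8; writhe 0
components 3, writhe 0 (8 crossings)
linking number lk(C1,C2) = 0
lk(C1,C3): -1
lk(C2,C3) = +1
3-colorings: 3 of 3^8, det 4 — not tricolorable
note: w = 0 shifts under R1 moves; the (-A^3)^(0) factor cancels that in V


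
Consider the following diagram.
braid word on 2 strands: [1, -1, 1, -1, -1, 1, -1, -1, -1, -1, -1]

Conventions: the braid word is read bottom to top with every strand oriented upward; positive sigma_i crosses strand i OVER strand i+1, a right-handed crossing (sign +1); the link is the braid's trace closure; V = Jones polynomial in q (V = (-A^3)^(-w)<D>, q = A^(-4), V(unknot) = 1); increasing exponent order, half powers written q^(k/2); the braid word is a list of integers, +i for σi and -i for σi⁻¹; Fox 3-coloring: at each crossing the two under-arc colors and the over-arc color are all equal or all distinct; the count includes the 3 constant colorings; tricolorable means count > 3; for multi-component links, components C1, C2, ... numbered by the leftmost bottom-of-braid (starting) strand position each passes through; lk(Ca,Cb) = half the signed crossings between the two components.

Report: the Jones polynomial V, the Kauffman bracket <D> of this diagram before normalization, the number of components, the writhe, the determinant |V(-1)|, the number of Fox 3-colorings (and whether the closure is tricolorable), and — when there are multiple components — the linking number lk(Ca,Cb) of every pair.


V(q) = -q^-7 + q^-6 - q^-5 + q^-4 + q^-2
bracket: -A^-7 - A + A^5 - A^9 + A^13, w = -5
1 component, writhe -5, over 11 crossings
det 5, colorings 3 of 3^11 — not tricolorable
observation: w = -5 shifts under R1 moves; the (-A^3)^(5) factor cancels that in V


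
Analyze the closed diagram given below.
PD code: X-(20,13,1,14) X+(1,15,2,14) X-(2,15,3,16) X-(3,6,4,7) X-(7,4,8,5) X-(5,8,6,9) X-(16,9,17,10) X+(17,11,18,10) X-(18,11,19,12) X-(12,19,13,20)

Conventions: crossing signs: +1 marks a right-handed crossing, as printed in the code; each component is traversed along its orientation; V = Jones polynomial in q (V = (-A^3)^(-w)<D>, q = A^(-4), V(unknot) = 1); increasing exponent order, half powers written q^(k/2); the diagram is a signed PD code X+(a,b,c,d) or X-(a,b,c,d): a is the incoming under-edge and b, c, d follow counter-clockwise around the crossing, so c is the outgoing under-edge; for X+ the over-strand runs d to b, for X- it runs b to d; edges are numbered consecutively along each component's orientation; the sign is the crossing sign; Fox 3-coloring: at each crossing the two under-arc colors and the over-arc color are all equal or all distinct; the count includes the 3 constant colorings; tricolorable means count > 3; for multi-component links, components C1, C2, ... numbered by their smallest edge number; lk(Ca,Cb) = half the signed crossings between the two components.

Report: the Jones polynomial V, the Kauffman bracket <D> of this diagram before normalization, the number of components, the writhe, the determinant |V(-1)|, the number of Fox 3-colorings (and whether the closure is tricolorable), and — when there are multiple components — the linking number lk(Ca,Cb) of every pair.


V = q^-8 - 2q^-7 + q^-6 - 2q^-5 + 2q^-4 + q^-2
<D> = A^-10 + 2A^-2 - 2A^2 + A^6 - 2A^10 + A^14 (w = -6)
1 component over 10 crossings, w = -6
27 Fox colorings among 3^10, |V(-1)| = 9: tricolorable
why: |V(-1)| = 9: so tricolorable, since 3 divides 9


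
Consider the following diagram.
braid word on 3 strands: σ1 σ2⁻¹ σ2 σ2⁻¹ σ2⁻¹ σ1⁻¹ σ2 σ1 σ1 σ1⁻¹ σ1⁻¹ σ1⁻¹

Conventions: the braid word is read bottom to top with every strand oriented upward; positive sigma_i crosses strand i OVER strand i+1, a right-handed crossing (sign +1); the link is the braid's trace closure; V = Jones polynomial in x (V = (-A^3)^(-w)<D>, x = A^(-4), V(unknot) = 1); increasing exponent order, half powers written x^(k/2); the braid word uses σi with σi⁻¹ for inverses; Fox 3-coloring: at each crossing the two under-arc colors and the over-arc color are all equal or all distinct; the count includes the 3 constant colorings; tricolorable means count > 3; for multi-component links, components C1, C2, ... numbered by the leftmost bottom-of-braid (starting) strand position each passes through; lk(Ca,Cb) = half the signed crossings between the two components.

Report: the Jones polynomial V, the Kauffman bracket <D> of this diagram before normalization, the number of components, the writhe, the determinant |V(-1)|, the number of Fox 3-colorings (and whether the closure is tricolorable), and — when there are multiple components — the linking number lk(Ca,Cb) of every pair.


V(x) = 1
bracket: A^-6, w = -2
1 component, writhe -2, over 12 crossings
det 1, colorings 3 of 3^12 — not tricolorable
observation: inverse pairs cancel, leaving σ1 σ2⁻¹ σ2⁻¹ σ1⁻¹ σ2 σ1⁻¹


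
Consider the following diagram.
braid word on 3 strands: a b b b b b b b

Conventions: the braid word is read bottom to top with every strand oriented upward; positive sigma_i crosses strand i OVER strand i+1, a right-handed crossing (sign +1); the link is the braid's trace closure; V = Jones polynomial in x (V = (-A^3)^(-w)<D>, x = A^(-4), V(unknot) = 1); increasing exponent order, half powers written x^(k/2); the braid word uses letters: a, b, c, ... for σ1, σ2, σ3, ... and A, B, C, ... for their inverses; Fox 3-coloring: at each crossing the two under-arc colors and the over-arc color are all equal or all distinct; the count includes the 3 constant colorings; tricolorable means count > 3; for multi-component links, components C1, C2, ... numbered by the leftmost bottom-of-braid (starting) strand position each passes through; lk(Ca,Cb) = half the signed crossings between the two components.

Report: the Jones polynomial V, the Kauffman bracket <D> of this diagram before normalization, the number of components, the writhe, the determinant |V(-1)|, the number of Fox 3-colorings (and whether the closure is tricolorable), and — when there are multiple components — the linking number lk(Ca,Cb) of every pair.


V = x^3 + x^5 - x^6 + x^7 - x^8 + x^9 - x^10
<D> = -A^-16 + A^-12 - A^-8 + A^-4 - 1 + A^4 + A^12 (w = +8)
1 component over 8 crossings, w = +8
3 Fox colorings among 3^8, |V(-1)| = 7: not tricolorable
why: V spans 7 powers of x: at least 7 crossings in any diagram


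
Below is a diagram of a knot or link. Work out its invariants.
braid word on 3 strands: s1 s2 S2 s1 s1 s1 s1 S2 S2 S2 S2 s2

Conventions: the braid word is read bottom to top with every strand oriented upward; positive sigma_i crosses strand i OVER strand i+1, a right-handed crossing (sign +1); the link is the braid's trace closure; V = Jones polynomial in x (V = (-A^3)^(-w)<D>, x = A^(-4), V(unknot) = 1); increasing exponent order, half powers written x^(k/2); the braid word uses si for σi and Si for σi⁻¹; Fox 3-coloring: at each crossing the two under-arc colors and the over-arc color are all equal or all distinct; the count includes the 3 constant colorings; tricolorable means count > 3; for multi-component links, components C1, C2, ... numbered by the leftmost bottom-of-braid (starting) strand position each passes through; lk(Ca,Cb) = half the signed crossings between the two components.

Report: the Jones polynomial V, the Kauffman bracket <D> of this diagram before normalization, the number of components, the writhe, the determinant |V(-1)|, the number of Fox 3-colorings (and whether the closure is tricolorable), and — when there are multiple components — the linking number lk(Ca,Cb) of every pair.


V = -x^-2 + x^-1 - 1 + 3x - 2x^2 + 3x^3 - 2x^4 + x^5 - x^6
<D> = -A^-18 + A^-14 - 2A^-10 + 3A^-6 - 2A^-2 + 3A^2 - A^6 + A^10 - A^14 (w = +2)
1 component over 12 crossings, w = +2
9 Fox colorings among 3^12, |V(-1)| = 15: tricolorable
why: |V(-1)| = 15: so tricolorable, since 3 divides 15


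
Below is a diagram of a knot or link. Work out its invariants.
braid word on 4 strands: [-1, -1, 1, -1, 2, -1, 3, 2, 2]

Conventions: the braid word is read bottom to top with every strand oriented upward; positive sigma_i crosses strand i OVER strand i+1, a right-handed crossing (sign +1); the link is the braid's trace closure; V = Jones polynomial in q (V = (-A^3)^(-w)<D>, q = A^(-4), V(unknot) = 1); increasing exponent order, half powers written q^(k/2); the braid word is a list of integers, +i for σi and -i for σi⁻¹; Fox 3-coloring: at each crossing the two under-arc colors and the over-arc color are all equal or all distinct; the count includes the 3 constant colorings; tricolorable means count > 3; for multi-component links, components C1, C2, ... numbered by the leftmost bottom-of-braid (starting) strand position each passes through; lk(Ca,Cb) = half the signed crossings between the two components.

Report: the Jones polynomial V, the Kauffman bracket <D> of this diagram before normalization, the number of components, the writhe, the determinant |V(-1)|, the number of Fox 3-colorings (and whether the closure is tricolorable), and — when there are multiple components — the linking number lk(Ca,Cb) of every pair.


V(q) = -q^-3 + 2q^-2 - 2q^-1 + 3 - 2q + 2q^2 - q^3
bracket: A^-9 - 2A^-5 + 2A^-1 - 3A^3 + 2A^7 - 2A^11 + A^15, w = +1
1 component, writhe +1, over 9 crossings
det 13, colorings 3 of 3^9 — not tricolorable
observation: inverse pairs cancel, leaving σ1⁻¹ σ1⁻¹ σ2 σ1⁻¹ σ3 σ2 σ2


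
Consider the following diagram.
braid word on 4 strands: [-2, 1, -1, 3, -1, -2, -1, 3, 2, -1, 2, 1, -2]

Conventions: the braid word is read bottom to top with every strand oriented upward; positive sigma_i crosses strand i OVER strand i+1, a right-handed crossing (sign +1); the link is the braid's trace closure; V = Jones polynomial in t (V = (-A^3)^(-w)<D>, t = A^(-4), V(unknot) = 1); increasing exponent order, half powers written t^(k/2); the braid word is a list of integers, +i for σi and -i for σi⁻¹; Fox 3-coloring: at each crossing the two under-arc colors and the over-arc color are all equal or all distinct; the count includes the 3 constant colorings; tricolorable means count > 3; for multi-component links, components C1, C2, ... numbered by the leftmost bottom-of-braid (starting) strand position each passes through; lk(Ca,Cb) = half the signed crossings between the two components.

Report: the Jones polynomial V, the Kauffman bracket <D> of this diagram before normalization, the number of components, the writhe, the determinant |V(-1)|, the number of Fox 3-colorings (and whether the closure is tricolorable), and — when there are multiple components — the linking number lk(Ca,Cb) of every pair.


Jones polynomial: V(t) = t^-5 - 2t^-4 + 3t^-3 - 3t^-2 + 3t^-1 - 3 + 2t - t^2 + t^3
<D> = -A^-15 + A^-11 - 2A^-7 + 3A^-3 - 3A + 3A^5 - 3A^9 + 2A^13 - A^17; writhe -1
components 1, writhe -1 (13 crossings)
3-colorings: 3 of 3^13, det 19 — not tricolorable
note: w = -1 shifts under R1 moves; the (-A^3)^(1) factor cancels that in V


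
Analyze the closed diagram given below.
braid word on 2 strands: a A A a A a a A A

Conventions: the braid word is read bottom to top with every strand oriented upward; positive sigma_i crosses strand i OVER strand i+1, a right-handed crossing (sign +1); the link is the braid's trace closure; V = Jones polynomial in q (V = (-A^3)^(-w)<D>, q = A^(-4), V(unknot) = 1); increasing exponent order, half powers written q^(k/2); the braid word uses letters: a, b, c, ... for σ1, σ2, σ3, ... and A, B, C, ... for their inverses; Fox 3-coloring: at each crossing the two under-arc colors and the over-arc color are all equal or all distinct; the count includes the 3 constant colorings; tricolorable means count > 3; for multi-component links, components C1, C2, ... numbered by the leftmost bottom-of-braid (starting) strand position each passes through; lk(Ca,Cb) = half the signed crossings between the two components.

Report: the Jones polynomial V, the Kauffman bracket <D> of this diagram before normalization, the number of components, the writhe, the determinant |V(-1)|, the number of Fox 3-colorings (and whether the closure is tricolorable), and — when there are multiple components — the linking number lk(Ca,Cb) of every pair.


V = 1
<D> = -A^-3 (w = -1)
1 component over 9 crossings, w = -1
3 Fox colorings among 3^9, |V(-1)| = 1: not tricolorable
why: one generator, power 1: the (2,1) torus pattern


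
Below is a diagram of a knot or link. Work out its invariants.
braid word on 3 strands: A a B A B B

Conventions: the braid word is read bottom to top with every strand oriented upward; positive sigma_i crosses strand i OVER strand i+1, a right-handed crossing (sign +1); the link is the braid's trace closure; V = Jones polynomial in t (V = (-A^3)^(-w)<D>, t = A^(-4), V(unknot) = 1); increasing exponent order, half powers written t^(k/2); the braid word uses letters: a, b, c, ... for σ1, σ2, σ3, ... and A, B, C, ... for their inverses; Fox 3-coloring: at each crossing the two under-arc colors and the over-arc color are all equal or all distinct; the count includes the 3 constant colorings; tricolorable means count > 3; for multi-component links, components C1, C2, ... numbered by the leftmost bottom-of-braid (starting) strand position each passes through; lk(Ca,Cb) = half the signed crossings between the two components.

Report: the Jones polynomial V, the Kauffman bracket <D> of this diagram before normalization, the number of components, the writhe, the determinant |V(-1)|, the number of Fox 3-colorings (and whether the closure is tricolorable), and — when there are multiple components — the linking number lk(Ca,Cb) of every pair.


V(t) = -t^-4 + t^-3 + t^-1
bracket: A^-8 + 1 - A^4, w = -4
1 component, writhe -4, over 6 crossings
det 3, colorings 9 of 3^6 — tricolorable
observation: det 3 = |V(-1)|; divisible by 3, so tricolorable


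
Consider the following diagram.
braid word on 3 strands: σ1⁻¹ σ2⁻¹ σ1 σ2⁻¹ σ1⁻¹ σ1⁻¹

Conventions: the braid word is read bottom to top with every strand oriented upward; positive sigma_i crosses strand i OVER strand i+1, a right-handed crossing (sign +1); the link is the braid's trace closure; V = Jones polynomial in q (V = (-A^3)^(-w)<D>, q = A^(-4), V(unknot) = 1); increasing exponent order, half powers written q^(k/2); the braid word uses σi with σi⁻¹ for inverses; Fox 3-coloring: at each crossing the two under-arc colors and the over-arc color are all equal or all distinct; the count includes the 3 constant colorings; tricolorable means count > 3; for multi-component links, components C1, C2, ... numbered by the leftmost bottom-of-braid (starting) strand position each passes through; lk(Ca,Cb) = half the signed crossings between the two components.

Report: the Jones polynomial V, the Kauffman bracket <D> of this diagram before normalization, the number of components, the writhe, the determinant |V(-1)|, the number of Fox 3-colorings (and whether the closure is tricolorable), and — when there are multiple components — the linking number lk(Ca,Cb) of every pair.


Jones polynomial: V(q) = -q^-6 + q^-5 - q^-4 + 2q^-3 - q^-2 + q^-1
<D> = A^-8 - A^-4 + 2 - A^4 + A^8 - A^12; writhe -4
components 1, writhe -4 (6 crossings)
3-colorings: 3 of 3^6, det 7 — not tricolorable
note: w = -4 shifts under R1 moves; the (-A^3)^(4) factor cancels that in V


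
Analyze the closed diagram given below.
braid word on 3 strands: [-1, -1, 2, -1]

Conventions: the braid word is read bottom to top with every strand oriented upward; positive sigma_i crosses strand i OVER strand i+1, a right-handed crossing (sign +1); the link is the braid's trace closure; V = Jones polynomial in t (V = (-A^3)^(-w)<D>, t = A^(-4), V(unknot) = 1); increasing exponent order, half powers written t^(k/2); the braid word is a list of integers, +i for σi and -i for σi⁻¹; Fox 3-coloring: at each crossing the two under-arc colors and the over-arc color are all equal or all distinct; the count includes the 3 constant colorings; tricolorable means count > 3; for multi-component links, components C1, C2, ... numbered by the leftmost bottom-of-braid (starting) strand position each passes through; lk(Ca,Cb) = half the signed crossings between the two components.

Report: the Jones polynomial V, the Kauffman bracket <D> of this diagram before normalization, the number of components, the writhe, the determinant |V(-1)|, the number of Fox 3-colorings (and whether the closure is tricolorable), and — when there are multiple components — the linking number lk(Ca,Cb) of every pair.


Jones polynomial: V(t) = -t^-4 + t^-3 + t^-1
<D> = A^-2 + A^6 - A^10; writhe -2
components 1, writhe -2 (4 crossings)
3-colorings: 9 of 3^4, det 3 — tricolorable
note: w = -2 (over 4 crossings) is diagram-only; (-A^3)^(2) removes it from V


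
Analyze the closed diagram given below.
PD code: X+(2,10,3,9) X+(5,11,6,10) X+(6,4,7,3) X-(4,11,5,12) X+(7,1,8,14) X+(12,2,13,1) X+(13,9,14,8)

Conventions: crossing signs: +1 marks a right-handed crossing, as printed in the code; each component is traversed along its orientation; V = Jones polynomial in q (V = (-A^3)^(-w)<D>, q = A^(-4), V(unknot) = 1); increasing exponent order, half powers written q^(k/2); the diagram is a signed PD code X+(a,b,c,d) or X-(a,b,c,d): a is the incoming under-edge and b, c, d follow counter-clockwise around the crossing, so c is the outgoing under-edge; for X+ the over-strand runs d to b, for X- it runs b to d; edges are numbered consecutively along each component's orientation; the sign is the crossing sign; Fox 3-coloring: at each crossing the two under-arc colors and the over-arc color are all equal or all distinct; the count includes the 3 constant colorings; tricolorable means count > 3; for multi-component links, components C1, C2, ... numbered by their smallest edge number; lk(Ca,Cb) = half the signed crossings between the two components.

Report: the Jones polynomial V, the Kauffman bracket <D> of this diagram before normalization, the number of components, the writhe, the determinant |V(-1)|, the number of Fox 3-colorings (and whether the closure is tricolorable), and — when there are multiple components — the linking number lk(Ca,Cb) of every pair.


V(q) = q + q^3 - q^4
bracket: A^-1 - A^3 - A^11, w = +5
1 component, writhe +5, over 7 crossings
det 3, colorings 9 of 3^7 — tricolorable
observation: V spans 3 powers of q: at least 3 crossings in any diagram


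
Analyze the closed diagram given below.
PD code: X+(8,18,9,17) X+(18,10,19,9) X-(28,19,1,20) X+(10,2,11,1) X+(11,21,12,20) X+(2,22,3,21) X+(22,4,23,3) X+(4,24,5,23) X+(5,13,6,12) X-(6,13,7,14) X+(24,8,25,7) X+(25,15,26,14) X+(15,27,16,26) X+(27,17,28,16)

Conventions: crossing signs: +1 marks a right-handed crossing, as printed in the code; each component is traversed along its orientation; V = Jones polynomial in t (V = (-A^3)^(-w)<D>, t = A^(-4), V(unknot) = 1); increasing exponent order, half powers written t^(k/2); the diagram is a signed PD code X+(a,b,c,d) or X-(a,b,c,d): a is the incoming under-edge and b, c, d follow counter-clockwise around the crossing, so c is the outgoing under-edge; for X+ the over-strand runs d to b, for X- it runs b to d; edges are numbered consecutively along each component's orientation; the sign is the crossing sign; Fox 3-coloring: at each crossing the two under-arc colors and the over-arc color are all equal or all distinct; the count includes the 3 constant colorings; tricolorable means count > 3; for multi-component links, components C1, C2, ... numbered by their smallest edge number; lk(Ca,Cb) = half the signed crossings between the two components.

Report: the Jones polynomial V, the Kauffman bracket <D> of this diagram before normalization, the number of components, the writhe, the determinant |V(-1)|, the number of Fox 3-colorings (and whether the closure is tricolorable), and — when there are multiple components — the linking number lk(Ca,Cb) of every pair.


V = t^4 + t^6 - t^8 + t^9 - t^10 + t^11 - t^12
<D> = -A^-18 + A^-14 - A^-10 + A^-6 - A^-2 + A^6 + A^14 (w = +10)
1 component over 14 crossings, w = +10
9 Fox colorings among 3^14, |V(-1)| = 3: tricolorable
why: V spans 8 powers of t: at least 8 crossings in any diagram


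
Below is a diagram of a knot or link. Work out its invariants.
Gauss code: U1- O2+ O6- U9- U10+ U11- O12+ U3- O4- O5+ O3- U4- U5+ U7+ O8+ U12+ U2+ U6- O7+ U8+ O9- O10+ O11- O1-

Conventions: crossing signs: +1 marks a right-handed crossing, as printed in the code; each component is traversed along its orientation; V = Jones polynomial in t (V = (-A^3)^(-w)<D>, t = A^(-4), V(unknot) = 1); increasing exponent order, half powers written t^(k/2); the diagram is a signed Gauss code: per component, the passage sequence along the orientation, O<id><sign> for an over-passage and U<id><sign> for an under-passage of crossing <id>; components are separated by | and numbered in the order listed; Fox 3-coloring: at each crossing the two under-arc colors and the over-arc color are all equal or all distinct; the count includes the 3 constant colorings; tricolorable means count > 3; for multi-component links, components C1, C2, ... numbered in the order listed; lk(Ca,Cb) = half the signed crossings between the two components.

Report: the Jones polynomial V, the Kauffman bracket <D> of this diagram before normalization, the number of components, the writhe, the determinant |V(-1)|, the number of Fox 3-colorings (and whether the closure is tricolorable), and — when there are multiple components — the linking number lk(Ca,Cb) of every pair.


V = t + t^3 - t^4
<D> = -A^-16 + A^-12 + A^-4 (w = 0)
1 component over 12 crossings, w = 0
9 Fox colorings among 3^12, |V(-1)| = 3: tricolorable
why: |V(-1)| = 3: so tricolorable, since 3 divides 3


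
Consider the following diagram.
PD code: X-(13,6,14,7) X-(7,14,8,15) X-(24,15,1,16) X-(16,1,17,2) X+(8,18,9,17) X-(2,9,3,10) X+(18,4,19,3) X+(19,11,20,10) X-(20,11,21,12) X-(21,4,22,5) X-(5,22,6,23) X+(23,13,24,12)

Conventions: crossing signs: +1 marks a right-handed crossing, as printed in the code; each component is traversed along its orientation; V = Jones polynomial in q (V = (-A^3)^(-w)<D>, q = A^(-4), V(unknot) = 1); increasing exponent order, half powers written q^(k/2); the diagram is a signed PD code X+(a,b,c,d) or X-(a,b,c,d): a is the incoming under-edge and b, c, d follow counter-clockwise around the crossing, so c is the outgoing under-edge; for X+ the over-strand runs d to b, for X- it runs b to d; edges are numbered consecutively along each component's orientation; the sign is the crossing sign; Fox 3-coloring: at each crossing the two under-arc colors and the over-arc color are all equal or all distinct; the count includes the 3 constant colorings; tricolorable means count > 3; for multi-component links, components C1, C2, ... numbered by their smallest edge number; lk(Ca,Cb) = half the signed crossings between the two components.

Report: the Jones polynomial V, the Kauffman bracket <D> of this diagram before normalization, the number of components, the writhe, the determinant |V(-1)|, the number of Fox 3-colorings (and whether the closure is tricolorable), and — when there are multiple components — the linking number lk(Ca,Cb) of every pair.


V = q^-7 - 2q^-6 + 2q^-5 - 3q^-4 + 3q^-3 - 2q^-2 + 2q^-1
<D> = 2A^-8 - 2A^-4 + 3 - 3A^4 + 2A^8 - 2A^12 + A^16 (w = -4)
1 component over 12 crossings, w = -4
9 Fox colorings among 3^12, |V(-1)| = 15: tricolorable
why: det 15 = |V(-1)|; divisible by 3, so tricolorable


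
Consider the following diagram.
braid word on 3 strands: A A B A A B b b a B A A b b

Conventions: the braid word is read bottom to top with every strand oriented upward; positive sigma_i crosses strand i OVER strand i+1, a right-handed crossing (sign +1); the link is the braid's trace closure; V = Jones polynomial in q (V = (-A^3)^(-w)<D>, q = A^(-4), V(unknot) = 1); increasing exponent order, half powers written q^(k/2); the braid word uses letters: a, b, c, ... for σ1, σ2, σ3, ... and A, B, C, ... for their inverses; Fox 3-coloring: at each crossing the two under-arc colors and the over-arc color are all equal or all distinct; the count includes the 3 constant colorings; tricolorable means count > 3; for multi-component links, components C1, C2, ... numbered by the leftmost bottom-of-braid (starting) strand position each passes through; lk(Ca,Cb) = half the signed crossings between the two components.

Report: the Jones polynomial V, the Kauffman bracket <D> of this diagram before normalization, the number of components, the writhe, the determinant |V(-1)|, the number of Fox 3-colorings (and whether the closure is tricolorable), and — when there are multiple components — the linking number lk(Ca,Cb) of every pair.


V(q) = q^-7 - 2q^-6 + 2q^-5 - 3q^-4 + 3q^-3 - 2q^-2 + 2q^-1
bracket: 2A^-8 - 2A^-4 + 3 - 3A^4 + 2A^8 - 2A^12 + A^16, w = -4
1 component, writhe -4, over 14 crossings
det 15, colorings 9 of 3^14 — tricolorable
observation: w = -4 (over 14 crossings) is diagram-only; (-A^3)^(4) removes it from V


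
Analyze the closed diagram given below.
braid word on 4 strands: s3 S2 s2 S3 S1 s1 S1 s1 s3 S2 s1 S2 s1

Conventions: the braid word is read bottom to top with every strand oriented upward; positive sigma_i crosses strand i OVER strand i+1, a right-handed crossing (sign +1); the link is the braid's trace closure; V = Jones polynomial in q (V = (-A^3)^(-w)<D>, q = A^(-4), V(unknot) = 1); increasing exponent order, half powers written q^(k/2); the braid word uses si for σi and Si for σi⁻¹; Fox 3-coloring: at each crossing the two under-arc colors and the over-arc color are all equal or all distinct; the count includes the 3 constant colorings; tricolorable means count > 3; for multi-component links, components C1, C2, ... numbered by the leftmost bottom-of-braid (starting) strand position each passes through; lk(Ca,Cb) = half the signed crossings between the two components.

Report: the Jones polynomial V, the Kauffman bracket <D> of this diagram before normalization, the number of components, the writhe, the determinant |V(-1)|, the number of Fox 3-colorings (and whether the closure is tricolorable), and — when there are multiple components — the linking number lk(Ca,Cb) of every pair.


Jones polynomial: V(q) = q^-2 - q^-1 + 1 - q + q^2
<D> = -A^-5 + A^-1 - A^3 + A^7 - A^11; writhe +1
components 1, writhe +1 (13 crossings)
3-colorings: 3 of 3^13, det 5 — not tricolorable
note: w = +1 (over 13 crossings) is diagram-only; (-A^3)^(-1) removes it from V


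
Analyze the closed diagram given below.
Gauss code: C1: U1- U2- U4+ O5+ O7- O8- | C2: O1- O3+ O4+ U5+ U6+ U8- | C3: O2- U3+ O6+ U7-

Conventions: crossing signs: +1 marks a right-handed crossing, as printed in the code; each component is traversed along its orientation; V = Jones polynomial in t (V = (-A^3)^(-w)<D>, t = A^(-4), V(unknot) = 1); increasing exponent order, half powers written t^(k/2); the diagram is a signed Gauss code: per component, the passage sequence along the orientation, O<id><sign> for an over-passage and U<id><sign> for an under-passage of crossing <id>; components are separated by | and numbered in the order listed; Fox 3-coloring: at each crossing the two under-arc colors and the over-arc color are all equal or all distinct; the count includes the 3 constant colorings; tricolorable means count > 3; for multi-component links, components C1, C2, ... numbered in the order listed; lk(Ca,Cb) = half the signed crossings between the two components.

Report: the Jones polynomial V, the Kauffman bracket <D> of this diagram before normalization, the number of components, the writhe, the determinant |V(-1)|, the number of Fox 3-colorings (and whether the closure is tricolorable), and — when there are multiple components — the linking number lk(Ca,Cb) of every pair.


V = t^-2 + 2 + t^2
<D> = A^-8 + 2 + A^8 (w = 0)
3 components over 8 crossings, w = 0
lk(C1,C2): 0
lk(C1,C3) = -1
linking number lk(C2,C3) = +1
3 Fox colorings among 3^8, |V(-1)| = 4: not tricolorable
why: the 3 component pairs carry total linking 0
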